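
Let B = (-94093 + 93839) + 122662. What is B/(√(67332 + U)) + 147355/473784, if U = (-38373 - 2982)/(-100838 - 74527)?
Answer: 147355/473784 + 367224*√113616482059/262393723 ≈ 472.05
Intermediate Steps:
B = 122408 (B = -254 + 122662 = 122408)
U = 919/3897 (U = -41355/(-175365) = -41355*(-1/175365) = 919/3897 ≈ 0.23582)
B/(√(67332 + U)) + 147355/473784 = 122408/(√(67332 + 919/3897)) + 147355/473784 = 122408/(√(262393723/3897)) + 147355*(1/473784) = 122408/((√113616482059/1299)) + 147355/473784 = 122408*(3*√113616482059/262393723) + 147355/473784 = 367224*√113616482059/262393723 + 147355/473784 = 147355/473784 + 367224*√113616482059/262393723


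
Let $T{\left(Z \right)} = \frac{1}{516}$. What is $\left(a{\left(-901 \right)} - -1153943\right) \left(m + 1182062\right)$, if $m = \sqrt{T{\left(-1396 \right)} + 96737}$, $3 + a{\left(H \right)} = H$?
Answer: $1362963586418 + \frac{1153039 \sqrt{6439201797}}{258} \approx 1.3633 \cdot 10^{12}$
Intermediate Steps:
$T{\left(Z \right)} = \frac{1}{516}$
$a{\left(H \right)} = -3 + H$
$m = \frac{\sqrt{6439201797}}{258}$ ($m = \sqrt{\frac{1}{516} + 96737} = \sqrt{\frac{49916293}{516}} = \frac{\sqrt{6439201797}}{258} \approx 311.03$)
$\left(a{\left(-901 \right)} - -1153943\right) \left(m + 1182062\right) = \left(\left(-3 - 901\right) - -1153943\right) \left(\frac{\sqrt{6439201797}}{258} + 1182062\right) = \left(-904 + 1153943\right) \left(1182062 + \frac{\sqrt{6439201797}}{258}\right) = 1153039 \left(1182062 + \frac{\sqrt{6439201797}}{258}\right) = 1362963586418 + \frac{1153039 \sqrt{6439201797}}{258}$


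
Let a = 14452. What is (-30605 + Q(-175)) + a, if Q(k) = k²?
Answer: 14472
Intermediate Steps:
(-30605 + Q(-175)) + a = (-30605 + (-175)²) + 14452 = (-30605 + 30625) + 14452 = 20 + 14452 = 14472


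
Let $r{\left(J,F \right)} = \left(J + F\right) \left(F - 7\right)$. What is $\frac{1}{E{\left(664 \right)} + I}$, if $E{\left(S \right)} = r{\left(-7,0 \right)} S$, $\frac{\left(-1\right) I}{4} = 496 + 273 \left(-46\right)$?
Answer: $\frac{1}{80784} \approx 1.2379 \cdot 10^{-5}$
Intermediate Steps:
$I = 48248$ ($I = - 4 \left(496 + 273 \left(-46\right)\right) = - 4 \left(496 - 12558\right) = \left(-4\right) \left(-12062\right) = 48248$)
$r{\left(J,F \right)} = \left(-7 + F\right) \left(F + J\right)$ ($r{\left(J,F \right)} = \left(F + J\right) \left(-7 + F\right) = \left(-7 + F\right) \left(F + J\right)$)
$E{\left(S \right)} = 49 S$ ($E{\left(S \right)} = \left(0^{2} - 0 - -49 + 0 \left(-7\right)\right) S = \left(0 + 0 + 49 + 0\right) S = 49 S$)
$\frac{1}{E{\left(664 \right)} + I} = \frac{1}{49 \cdot 664 + 48248} = \frac{1}{32536 + 48248} = \frac{1}{80784}$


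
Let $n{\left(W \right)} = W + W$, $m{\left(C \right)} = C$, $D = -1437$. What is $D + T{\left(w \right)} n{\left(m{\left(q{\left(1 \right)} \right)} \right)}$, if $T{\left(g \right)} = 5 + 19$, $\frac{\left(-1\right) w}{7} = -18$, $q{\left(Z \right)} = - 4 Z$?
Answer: $-1629$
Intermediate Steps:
$w = 126$ ($w = \left(-7\right) \left(-18\right) = 126$)
$T{\left(g \right)} = 24$
$n{\left(W \right)} = 2 W$
$D + T{\left(w \right)} n{\left(m{\left(q{\left(1 \right)} \right)} \right)} = -1437 + 24 \cdot 2 \left(\left(-4\right) 1\right) = -1437 + 24 \cdot 2 \left(-4\right) = -1437 + 24 \left(-8\right) = -1437 - 192 = -1629$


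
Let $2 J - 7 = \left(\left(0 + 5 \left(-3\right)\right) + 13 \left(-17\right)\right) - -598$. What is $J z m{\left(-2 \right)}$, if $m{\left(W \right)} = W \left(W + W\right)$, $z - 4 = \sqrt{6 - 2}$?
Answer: $8856$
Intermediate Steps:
$z = 6$ ($z = 4 + \sqrt{6 - 2} = 4 + \sqrt{4} = 4 + 2 = 6$)
$m{\left(W \right)} = 2 W^{2}$ ($m{\left(W \right)} = W 2 W = 2 W^{2}$)
$J = \frac{369}{2}$ ($J = \frac{7}{2} + \frac{\left(\left(0 + 5 \left(-3\right)\right) + 13 \left(-17\right)\right) - -598}{2} = \frac{7}{2} + \frac{\left(\left(0 - 15\right) - 221\right) + 598}{2} = \frac{7}{2} + \frac{\left(-15 - 221\right) + 598}{2} = \frac{7}{2} + \frac{-236 + 598}{2} = \frac{7}{2} + \frac{1}{2} \cdot 362 = \frac{7}{2} + 181 = \frac{369}{2} \approx 184.5$)
$J z m{\left(-2 \right)} = \frac{369 \cdot 6 \cdot 2 \left(-2\right)^{2}}{2} = \frac{369 \cdot 6 \cdot 2 \cdot 4}{2} = \frac{369 \cdot 6 \cdot 8}{2} = \frac{369}{2} \cdot 48 = 8856$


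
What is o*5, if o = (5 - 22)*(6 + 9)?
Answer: -1275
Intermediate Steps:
o = -255 (o = -17*15 = -255)
o*5 = -255*5 = -1275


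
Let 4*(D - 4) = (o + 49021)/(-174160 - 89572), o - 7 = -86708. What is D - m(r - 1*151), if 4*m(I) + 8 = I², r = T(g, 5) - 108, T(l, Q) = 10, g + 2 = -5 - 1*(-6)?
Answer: -4086320121/263732 ≈ -15494.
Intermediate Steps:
o = -86701 (o = 7 - 86708 = -86701)
g = -1 (g = -2 + (-5 - 1*(-6)) = -2 + (-5 + 6) = -2 + 1 = -1)
r = -98 (r = 10 - 108 = -98)
D = 266087/65933 (D = 4 + ((-86701 + 49021)/(-174160 - 89572))/4 = 4 + (-37680/(-263732))/4 = 4 + (-37680*(-1/263732))/4 = 4 + (¼)*(9420/65933) = 4 + 2355/65933 = 266087/65933 ≈ 4.0357)
m(I) = -2 + I²/4
D - m(r - 1*151) = 266087/65933 - (-2 + (-98 - 1*151)²/4) = 266087/65933 - (-2 + (-98 - 151)²/4) = 266087/65933 - (-2 + (¼)*(-249)²) = 266087/65933 - (-2 + (¼)*62001) = 266087/65933 - (-2 + 62001/4) = 266087/65933 - 1*61993/4 = 266087/65933 - 61993/4 = -4086320121/263732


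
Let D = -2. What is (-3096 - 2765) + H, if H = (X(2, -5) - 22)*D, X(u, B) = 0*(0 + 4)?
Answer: -5817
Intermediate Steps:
X(u, B) = 0 (X(u, B) = 0*4 = 0)
H = 44 (H = (0 - 22)*(-2) = -22*(-2) = 44)
(-3096 - 2765) + H = (-3096 - 2765) + 44 = -5861 + 44 = -5817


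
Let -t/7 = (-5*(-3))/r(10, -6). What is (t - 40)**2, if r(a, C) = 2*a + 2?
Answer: 970225/484 ≈ 2004.6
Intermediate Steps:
r(a, C) = 2 + 2*a
t = -105/22 (t = -7*(-5*(-3))/(2 + 2*10) = -105/(2 + 20) = -105/22 ≈ -4.7727)
(t - 40)**2 = (-105/22 - 40)**2 = (-985/22)**2 = 970225/484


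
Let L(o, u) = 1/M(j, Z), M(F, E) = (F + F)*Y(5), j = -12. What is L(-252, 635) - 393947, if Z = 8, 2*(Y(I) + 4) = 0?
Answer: -37818911/96 ≈ -3.9395e+5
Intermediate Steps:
Y(I) = -4 (Y(I) = -4 + (1/2)*0 = -4 + 0 = -4)
M(F, E) = -8*F (M(F, E) = (F + F)*(-4) = (2*F)*(-4) = -8*F)
L(o, u) = 1/96 (L(o, u) = 1/(-8*(-12)) = 1/96)
L(-252, 635) - 393947 = 1/96 - 393947 = -37818911/96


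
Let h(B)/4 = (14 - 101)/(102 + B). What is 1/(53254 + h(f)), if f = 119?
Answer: 221/11768786 ≈ 1.8778e-5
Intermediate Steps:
h(B) = -348/(102 + B) (h(B) = 4*((14 - 101)/(102 + B)) = 4*(-87/(102 + B)) = -348/(102 + B))
1/(53254 + h(f)) = 1/(53254 - 348/(102 + 119)) = 1/(53254 - 348/221) = 1/(11768786/221) = 221/11768786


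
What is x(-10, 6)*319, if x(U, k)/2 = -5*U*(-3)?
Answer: -95700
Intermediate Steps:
x(U, k) = 30*U (x(U, k) = 2*(-5*U*(-3)) = 2*(15*U) = 30*U)
x(-10, 6)*319 = (30*(-10))*319 = -300*319 = -95700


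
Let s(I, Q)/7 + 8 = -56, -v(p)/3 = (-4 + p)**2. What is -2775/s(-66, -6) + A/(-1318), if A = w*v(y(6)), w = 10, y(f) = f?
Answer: 1855605/295232 ≈ 6.2852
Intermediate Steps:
v(p) = -3*(-4 + p)**2
A = -120 (A = 10*(-3*(-4 + 6)**2) = 10*(-3*2**2) = 10*(-3*4) = 10*(-12) = -120)
s(I, Q) = -448 (s(I, Q) = -56 + 7*(-56) = -56 - 392 = -448)
-2775/s(-66, -6) + A/(-1318) = -2775/(-448) - 120/(-1318) = -2775*(-1/448) - 120*(-1/1318) = 2775/448 + 60/659 = 1855605/295232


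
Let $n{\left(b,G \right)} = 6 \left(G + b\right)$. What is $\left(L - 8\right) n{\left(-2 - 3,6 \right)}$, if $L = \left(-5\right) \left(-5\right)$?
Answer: $102$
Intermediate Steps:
$L = 25$
$n{\left(b,G \right)} = 6 G + 6 b$
$\left(L - 8\right) n{\left(-2 - 3,6 \right)} = \left(25 - 8\right) \left(6 \cdot 6 + 6 \left(-2 - 3\right)\right) = 17 \left(36 + 6 \left(-2 - 3\right)\right) = 17 \left(36 + 6 \left(-5\right)\right) = 17 \left(36 - 30\right) = 17 \cdot 6 = 102$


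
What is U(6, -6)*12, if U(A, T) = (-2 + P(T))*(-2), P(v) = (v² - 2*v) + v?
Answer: -960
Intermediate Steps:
P(v) = v² - v
U(A, T) = 4 - 2*T*(-1 + T) (U(A, T) = (-2 + T*(-1 + T))*(-2) = 4 - 2*T*(-1 + T))
U(6, -6)*12 = (4 - 2*(-6)*(-1 - 6))*12 = (4 - 2*(-6)*(-7))*12 = (4 - 84)*12 = -80*12 = -960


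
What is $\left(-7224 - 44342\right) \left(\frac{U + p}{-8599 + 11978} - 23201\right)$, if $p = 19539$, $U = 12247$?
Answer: $\frac{4040938289438}{3379} \approx 1.1959 \cdot 10^{9}$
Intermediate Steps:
$\left(-7224 - 44342\right) \left(\frac{U + p}{-8599 + 11978} - 23201\right) = \left(-7224 - 44342\right) \left(\frac{12247 + 19539}{-8599 + 11978} - 23201\right) = - 51566 \left(\frac{31786}{3379} - 23201\right) = \left(-51566\right) \left(- \frac{78364393}{3379}\right) = \frac{4040938289438}{3379}$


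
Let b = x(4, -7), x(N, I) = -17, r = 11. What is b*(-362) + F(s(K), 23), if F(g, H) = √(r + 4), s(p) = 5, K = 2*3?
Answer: 6154 + √15 ≈ 6157.9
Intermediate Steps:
K = 6
F(g, H) = √15 (F(g, H) = √(11 + 4) = √15)
b = -17
b*(-362) + F(s(K), 23) = -17*(-362) + √15 = 6154 + √15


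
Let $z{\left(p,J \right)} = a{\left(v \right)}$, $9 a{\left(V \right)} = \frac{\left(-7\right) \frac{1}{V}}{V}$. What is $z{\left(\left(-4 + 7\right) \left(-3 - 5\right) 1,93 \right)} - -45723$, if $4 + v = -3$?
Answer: $\frac{2880548}{63} \approx 45723.0$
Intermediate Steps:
$v = -7$ ($v = -4 - 3 = -7$)
$a{\left(V \right)} = - \frac{7}{9 V^{2}}$ ($a{\left(V \right)} = \frac{- \frac{7}{V} \frac{1}{V}}{9} = \frac{\left(-7\right) \frac{1}{V^{2}}}{9} = - \frac{7}{9 V^{2}}$)
$z{\left(p,J \right)} = - \frac{1}{63}$ ($z{\left(p,J \right)} = - \frac{7}{9 \cdot 49} = \left(- \frac{7}{9}\right) \frac{1}{49} = - \frac{1}{63}$)
$z{\left(\left(-4 + 7\right) \left(-3 - 5\right) 1,93 \right)} - -45723 = - \frac{1}{63} - -45723 = - \frac{1}{63} + 45723 = \frac{2880548}{63}$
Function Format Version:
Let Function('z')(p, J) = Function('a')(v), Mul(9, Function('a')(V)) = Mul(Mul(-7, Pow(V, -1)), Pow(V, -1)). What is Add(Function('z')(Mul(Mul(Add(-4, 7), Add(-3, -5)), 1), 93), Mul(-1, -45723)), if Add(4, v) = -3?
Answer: Rational(2880548, 63) ≈ 45723.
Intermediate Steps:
v = -7 (v = Add(-4, -3) = -7)
Function('a')(V) = Mul(Rational(-7, 9), Pow(V, -2)) (Function('a')(V) = Mul(Rational(1, 9), Mul(Mul(-7, Pow(V, -1)), Pow(V, -1))) = Mul(Rational(1, 9), Mul(-7, Pow(V, -2))) = Mul(Rational(-7, 9), Pow(V, -2)))
Function('z')(p, J) = Rational(-1, 63) (Function('z')(p, J) = Mul(Rational(-7, 9), Pow(-7, -2)) = Mul(Rational(-7, 9), Rational(1, 49)) = Rational(-1, 63))
Add(Function('z')(Mul(Mul(Add(-4, 7), Add(-3, -5)), 1), 93), Mul(-1, -45723)) = Add(Rational(-1, 63), Mul(-1, -45723)) = Add(Rational(-1, 63), 45723) = Rational(2880548, 63)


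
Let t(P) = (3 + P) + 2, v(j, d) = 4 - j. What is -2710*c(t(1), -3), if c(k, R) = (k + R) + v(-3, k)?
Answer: -27100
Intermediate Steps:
t(P) = 5 + P
c(k, R) = 7 + R + k (c(k, R) = (k + R) + (4 - 1*(-3)) = (R + k) + (4 + 3) = (R + k) + 7 = 7 + R + k)
-2710*c(t(1), -3) = -2710*(7 - 3 + (5 + 1)) = -2710*(7 - 3 + 6) = -2710*10 = -27100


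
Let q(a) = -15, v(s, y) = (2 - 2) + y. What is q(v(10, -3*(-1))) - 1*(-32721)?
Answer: 32706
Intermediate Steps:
v(s, y) = y (v(s, y) = 0 + y = y)
q(v(10, -3*(-1))) - 1*(-32721) = -15 - 1*(-32721) = -15 + 32721 = 32706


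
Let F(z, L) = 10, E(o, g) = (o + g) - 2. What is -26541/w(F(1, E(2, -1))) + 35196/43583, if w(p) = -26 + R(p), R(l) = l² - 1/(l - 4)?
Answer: -6924826590/19307269 ≈ -358.66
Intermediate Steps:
E(o, g) = -2 + g + o (E(o, g) = (g + o) - 2 = -2 + g + o)
R(l) = l² - 1/(-4 + l)
w(p) = -26 + (-1 + p³ - 4*p²)/(-4 + p)
-26541/w(F(1, E(2, -1))) + 35196/43583 = -26541*(-4 + 10)/(103 + 10³ - 26*10 - 4*10²) + 35196/43583 = -26541*6/(103 + 1000 - 260 - 4*100) + 35196*(1/43583) = -26541*6/(103 + 1000 - 260 - 400) + 35196/43583 = -26541/((⅙)*443) + 35196/43583 = -26541/443/6 + 35196/43583 = -26541*6/443 + 35196/43583 = -159246/443 + 35196/43583 = -6924826590/19307269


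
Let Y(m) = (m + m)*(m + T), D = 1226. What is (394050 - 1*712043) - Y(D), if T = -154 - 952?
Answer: -612233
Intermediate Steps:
T = -1106
Y(m) = 2*m*(-1106 + m) (Y(m) = (m + m)*(m - 1106) = (2*m)*(-1106 + m) = 2*m*(-1106 + m))
(394050 - 1*712043) - Y(D) = (394050 - 1*712043) - 2*1226*(-1106 + 1226) = (394050 - 712043) - 2*1226*120 = -317993 - 1*294240 = -317993 - 294240 = -612233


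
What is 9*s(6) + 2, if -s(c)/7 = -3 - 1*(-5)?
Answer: -124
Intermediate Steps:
s(c) = -14 (s(c) = -7*(-3 - 1*(-5)) = -7*(-3 + 5) = -7*2 = -14)
9*s(6) + 2 = 9*(-14) + 2 = -126 + 2 = -124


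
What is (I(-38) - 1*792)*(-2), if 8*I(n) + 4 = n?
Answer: 3189/2 ≈ 1594.5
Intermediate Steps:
I(n) = -½ + n/8
(I(-38) - 1*792)*(-2) = ((-½ + (⅛)*(-38)) - 1*792)*(-2) = ((-½ - 19/4) - 792)*(-2) = (-21/4 - 792)*(-2) = -3189/4*(-2) = 3189/2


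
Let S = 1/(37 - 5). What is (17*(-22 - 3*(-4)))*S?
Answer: -85/16 ≈ -5.3125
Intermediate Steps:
S = 1/32 ≈ 0.031250
(17*(-22 - 3*(-4)))*S = (17*(-22 - 3*(-4)))*(1/32) = (17*(-22 + 12))*(1/32) = (17*(-10))*(1/32) = -170*1/32 = -85/16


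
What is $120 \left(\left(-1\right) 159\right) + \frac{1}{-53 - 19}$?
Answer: $- \frac{1373761}{72} \approx -19080.0$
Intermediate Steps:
$120 \left(\left(-1\right) 159\right) + \frac{1}{-53 - 19} = 120 \left(-159\right) + \frac{1}{-72} = -19080 - \frac{1}{72} = - \frac{1373761}{72}$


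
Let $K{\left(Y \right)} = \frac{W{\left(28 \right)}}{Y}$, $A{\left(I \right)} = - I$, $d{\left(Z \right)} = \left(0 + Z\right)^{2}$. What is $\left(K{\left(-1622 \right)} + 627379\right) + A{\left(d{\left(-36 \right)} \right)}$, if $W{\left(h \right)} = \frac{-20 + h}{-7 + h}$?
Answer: $\frac{10662819569}{17031} \approx 6.2608 \cdot 10^{5}$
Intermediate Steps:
$d{\left(Z \right)} = Z^{2}$
$W{\left(h \right)} = \frac{-20 + h}{-7 + h}$
$K{\left(Y \right)} = \frac{8}{21 Y}$ ($K{\left(Y \right)} = \frac{\frac{1}{-7 + 28} \left(-20 + 28\right)}{Y} = \frac{\frac{1}{21} \cdot 8}{Y} = \frac{8}{21 Y}$)
$\left(K{\left(-1622 \right)} + 627379\right) + A{\left(d{\left(-36 \right)} \right)} = \left(\frac{8}{21 \left(-1622\right)} + 627379\right) - \left(-36\right)^{2} = \left(\frac{8}{21} \left(- \frac{1}{1622}\right) + 627379\right) - 1296 = \left(- \frac{4}{17031} + 627379\right) - 1296 = \frac{10684891745}{17031} - 1296 = \frac{10662819569}{17031}$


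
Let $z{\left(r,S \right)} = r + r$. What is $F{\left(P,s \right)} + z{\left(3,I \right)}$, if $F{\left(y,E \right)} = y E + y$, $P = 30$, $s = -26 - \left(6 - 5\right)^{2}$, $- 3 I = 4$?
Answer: $-774$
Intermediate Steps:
$I = - \frac{4}{3}$ ($I = \left(- \frac{1}{3}\right) 4 = - \frac{4}{3} \approx -1.3333$)
$z{\left(r,S \right)} = 2 r$
$s = -27$ ($s = -26 - 1^{2} = -26 - 1 = -27$)
$F{\left(y,E \right)} = y + E y$ ($F{\left(y,E \right)} = E y + y = y + E y$)
$F{\left(P,s \right)} + z{\left(3,I \right)} = 30 \left(1 - 27\right) + 2 \cdot 3 = 30 \left(-26\right) + 6 = -780 + 6 = -774$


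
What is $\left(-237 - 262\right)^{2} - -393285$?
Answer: $642286$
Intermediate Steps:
$\left(-237 - 262\right)^{2} - -393285 = \left(-499\right)^{2} + 393285 = 249001 + 393285 = 642286$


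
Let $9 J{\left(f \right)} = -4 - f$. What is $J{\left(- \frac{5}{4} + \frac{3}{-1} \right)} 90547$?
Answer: $\frac{90547}{36} \approx 2515.2$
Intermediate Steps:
$J{\left(f \right)} = - \frac{4}{9} - \frac{f}{9}$ ($J{\left(f \right)} = \frac{-4 - f}{9} = - \frac{4}{9} - \frac{f}{9}$)
$J{\left(- \frac{5}{4} + \frac{3}{-1} \right)} 90547 = \left(- \frac{4}{9} - \frac{- \frac{5}{4} + \frac{3}{-1}}{9}\right) 90547 = \left(- \frac{4}{9} - \frac{\left(-5\right) \frac{1}{4} + 3 \left(-1\right)}{9}\right) 90547 = \left(- \frac{4}{9} - \frac{- \frac{5}{4} - 3}{9}\right) 90547 = \left(- \frac{4}{9} - - \frac{17}{36}\right) 90547 = \left(- \frac{4}{9} + \frac{17}{36}\right) 90547 = \frac{1}{36} \cdot 90547 = \frac{90547}{36}$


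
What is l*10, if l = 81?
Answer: 810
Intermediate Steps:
l*10 = 81*10 = 810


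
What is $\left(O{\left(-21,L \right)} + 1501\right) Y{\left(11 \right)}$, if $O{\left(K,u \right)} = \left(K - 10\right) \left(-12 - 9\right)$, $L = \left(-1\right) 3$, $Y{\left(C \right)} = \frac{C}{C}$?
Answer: $2152$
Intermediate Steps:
$Y{\left(C \right)} = 1$
$L = -3$
$O{\left(K,u \right)} = 210 - 21 K$ ($O{\left(K,u \right)} = \left(-10 + K\right) \left(-21\right) = 210 - 21 K$)
$\left(O{\left(-21,L \right)} + 1501\right) Y{\left(11 \right)} = \left(\left(210 - -441\right) + 1501\right) 1 = \left(\left(210 + 441\right) + 1501\right) 1 = \left(651 + 1501\right) 1 = 2152 \cdot 1 = 2152$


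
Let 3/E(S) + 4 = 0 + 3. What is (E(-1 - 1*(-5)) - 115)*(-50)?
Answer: 5900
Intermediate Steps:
E(S) = -3 (E(S) = 3/(-4 + (0 + 3)) = 3/(-4 + 3) = 3/(-1) = 3*(-1) = -3)
(E(-1 - 1*(-5)) - 115)*(-50) = (-3 - 115)*(-50) = -118*(-50) = 5900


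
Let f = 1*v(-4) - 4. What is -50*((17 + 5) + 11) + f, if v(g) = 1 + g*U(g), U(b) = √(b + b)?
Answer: -1653 - 8*I*√2 ≈ -1653.0 - 11.314*I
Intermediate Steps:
U(b) = √2*√b (U(b) = √(2*b) = √2*√b)
v(g) = 1 + √2*g^(3/2) (v(g) = 1 + g*(√2*√g) = 1 + √2*g^(3/2))
f = -3 - 8*I*√2 (f = 1*(1 + √2*(-4)^(3/2)) - 4 = 1*(1 + √2*(-8*I)) - 4 = 1*(1 - 8*I*√2) - 4 = (1 - 8*I*√2) - 4 = -3 - 8*I*√2 ≈ -3.0 - 11.314*I)
-50*((17 + 5) + 11) + f = -50*((17 + 5) + 11) + (-3 - 8*I*√2) = -50*(22 + 11) + (-3 - 8*I*√2) = -50*33 + (-3 - 8*I*√2) = -1650 + (-3 - 8*I*√2) = -1653 - 8*I*√2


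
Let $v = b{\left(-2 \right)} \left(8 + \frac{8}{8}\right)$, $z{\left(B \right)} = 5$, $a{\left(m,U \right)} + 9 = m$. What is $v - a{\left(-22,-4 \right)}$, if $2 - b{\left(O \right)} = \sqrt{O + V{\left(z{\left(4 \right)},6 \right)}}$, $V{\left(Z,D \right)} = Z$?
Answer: $49 - 9 \sqrt{3} \approx 33.412$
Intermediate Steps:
$a{\left(m,U \right)} = -9 + m$
$b{\left(O \right)} = 2 - \sqrt{5 + O}$ ($b{\left(O \right)} = 2 - \sqrt{O + 5} = 2 - \sqrt{5 + O}$)
$v = 18 - 9 \sqrt{3}$ ($v = \left(2 - \sqrt{5 - 2}\right) \left(8 + \frac{8}{8}\right) = \left(2 - \sqrt{3}\right) \left(8 + 8 \cdot \frac{1}{8}\right) = \left(2 - \sqrt{3}\right) \left(8 + 1\right) = \left(2 - \sqrt{3}\right) 9 = 18 - 9 \sqrt{3} \approx 2.4115$)
$v - a{\left(-22,-4 \right)} = \left(18 - 9 \sqrt{3}\right) - \left(-9 - 22\right) = \left(18 - 9 \sqrt{3}\right) - -31 = \left(18 - 9 \sqrt{3}\right) + 31 = 49 - 9 \sqrt{3}$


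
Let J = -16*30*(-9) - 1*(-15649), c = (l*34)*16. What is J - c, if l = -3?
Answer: 21601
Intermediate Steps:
c = -1632 (c = -3*34*16 = -102*16 = -1632)
J = 19969 (J = -480*(-9) + 15649 = 4320 + 15649 = 19969)
J - c = 19969 - 1*(-1632) = 19969 + 1632 = 21601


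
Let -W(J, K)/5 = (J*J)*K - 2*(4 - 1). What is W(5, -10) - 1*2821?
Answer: -1541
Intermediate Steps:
W(J, K) = 30 - 5*K*J**2 (W(J, K) = -5*((J*J)*K - 2*(4 - 1)) = -5*(J**2*K - 2*3) = -5*(K*J**2 - 6) = -5*(-6 + K*J**2) = 30 - 5*K*J**2)
W(5, -10) - 1*2821 = (30 - 5*(-10)*5**2) - 1*2821 = (30 - 5*(-10)*25) - 2821 = (30 + 1250) - 2821 = 1280 - 2821 = -1541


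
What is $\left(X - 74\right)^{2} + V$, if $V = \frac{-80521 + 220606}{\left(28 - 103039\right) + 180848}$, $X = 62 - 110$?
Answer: $\frac{1158665993}{77837} \approx 14886.0$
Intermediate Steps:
$X = -48$ ($X = 62 - 110 = -48$)
$V = \frac{140085}{77837}$ ($V = \frac{140085}{-103011 + 180848} = \frac{140085}{77837} \approx 1.7997$)
$\left(X - 74\right)^{2} + V = \left(-48 - 74\right)^{2} + \frac{140085}{77837} = \left(-122\right)^{2} + \frac{140085}{77837} = 14884 + \frac{140085}{77837} = \frac{1158665993}{77837}$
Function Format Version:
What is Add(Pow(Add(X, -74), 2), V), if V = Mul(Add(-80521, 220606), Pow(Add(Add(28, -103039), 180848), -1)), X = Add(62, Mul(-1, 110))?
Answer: Rational(1158665993, 77837) ≈ 14886.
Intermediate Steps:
X = -48 (X = Add(62, -110) = -48)
V = Rational(140085, 77837) (V = Mul(140085, Pow(Add(-103011, 180848), -1)) = Mul(140085, Pow(77837, -1)) = Mul(140085, Rational(1, 77837)) = Rational(140085, 77837) ≈ 1.7997)
Add(Pow(Add(X, -74), 2), V) = Add(Pow(Add(-48, -74), 2), Rational(140085, 77837)) = Add(Pow(-122, 2), Rational(140085, 77837)) = Add(14884, Rational(140085, 77837)) = Rational(1158665993, 77837)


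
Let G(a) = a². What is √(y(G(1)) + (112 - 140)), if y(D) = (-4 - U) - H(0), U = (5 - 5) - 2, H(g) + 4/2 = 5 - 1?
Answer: 4*I*√2 ≈ 5.6569*I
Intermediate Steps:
H(g) = 2 (H(g) = -2 + (5 - 1) = -2 + 4 = 2)
U = -2 (U = 0 - 2 = -2)
y(D) = -4 (y(D) = (-4 - 1*(-2)) - 1*2 = (-4 + 2) - 2 = -2 - 2 = -4)
√(y(G(1)) + (112 - 140)) = √(-4 + (112 - 140)) = √(-4 - 28) = √(-32) = 4*I*√2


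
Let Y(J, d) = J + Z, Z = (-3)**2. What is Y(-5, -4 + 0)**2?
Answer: 16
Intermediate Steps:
Z = 9
Y(J, d) = 9 + J (Y(J, d) = J + 9 = 9 + J)
Y(-5, -4 + 0)**2 = (9 - 5)**2 = 4**2 = 16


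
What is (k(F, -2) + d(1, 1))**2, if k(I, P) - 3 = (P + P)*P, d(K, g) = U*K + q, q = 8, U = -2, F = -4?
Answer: 289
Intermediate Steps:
d(K, g) = 8 - 2*K (d(K, g) = -2*K + 8 = 8 - 2*K)
k(I, P) = 3 + 2*P**2 (k(I, P) = 3 + (P + P)*P = 3 + (2*P)*P = 3 + 2*P**2)
(k(F, -2) + d(1, 1))**2 = ((3 + 2*(-2)**2) + (8 - 2*1))**2 = ((3 + 2*4) + (8 - 2))**2 = ((3 + 8) + 6)**2 = (11 + 6)**2 = 17**2 = 289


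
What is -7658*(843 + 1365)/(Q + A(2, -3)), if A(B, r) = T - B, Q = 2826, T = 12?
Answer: -4227216/709 ≈ -5962.2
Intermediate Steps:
A(B, r) = 12 - B
-7658*(843 + 1365)/(Q + A(2, -3)) = -7658*(843 + 1365)/(2826 + (12 - 1*2)) = -7658*2208/(2826 + (12 - 2)) = -7658*2208/(2826 + 10) = -7658/(2836*(1/2208)) = -7658/709/552 = -7658*552/709 = -4227216/709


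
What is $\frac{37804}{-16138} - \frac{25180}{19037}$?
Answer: $- \frac{563014794}{153609553} \approx -3.6652$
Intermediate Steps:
$\frac{37804}{-16138} - \frac{25180}{19037} = 37804 \left(- \frac{1}{16138}\right) - \frac{25180}{19037} = - \frac{18902}{8069} - \frac{25180}{19037} = - \frac{563014794}{153609553}$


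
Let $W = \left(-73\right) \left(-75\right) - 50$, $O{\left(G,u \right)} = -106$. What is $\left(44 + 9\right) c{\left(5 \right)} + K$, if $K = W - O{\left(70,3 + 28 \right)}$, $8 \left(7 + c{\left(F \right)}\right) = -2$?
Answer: $\frac{20587}{4} \approx 5146.8$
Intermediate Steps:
$c{\left(F \right)} = - \frac{29}{4}$ ($c{\left(F \right)} = -7 + \frac{1}{8} \left(-2\right) = -7 - \frac{1}{4} = - \frac{29}{4}$)
$W = 5425$ ($W = 5475 - 50 = 5425$)
$K = 5531$ ($K = 5425 - -106 = 5425 + 106 = 5531$)
$\left(44 + 9\right) c{\left(5 \right)} + K = \left(44 + 9\right) \left(- \frac{29}{4}\right) + 5531 = 53 \left(- \frac{29}{4}\right) + 5531 = - \frac{1537}{4} + 5531 = \frac{20587}{4}$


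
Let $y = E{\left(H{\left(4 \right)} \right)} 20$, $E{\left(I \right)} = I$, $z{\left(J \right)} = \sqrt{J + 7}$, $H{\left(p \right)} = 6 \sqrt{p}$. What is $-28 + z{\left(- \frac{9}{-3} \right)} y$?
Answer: $-28 + 240 \sqrt{10} \approx 730.95$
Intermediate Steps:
$z{\left(J \right)} = \sqrt{7 + J}$
$y = 240$ ($y = 6 \sqrt{4} \cdot 20 = 6 \cdot 2 \cdot 20 = 12 \cdot 20 = 240$)
$-28 + z{\left(- \frac{9}{-3} \right)} y = -28 + \sqrt{7 - \frac{9}{-3}} \cdot 240 = -28 + \sqrt{7 - -3} \cdot 240 = -28 + \sqrt{7 + 3} \cdot 240 = -28 + \sqrt{10} \cdot 240 = -28 + 240 \sqrt{10}$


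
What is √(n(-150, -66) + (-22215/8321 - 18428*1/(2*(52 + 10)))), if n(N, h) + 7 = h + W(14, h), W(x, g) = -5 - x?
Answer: 2*I*√4046929009201/257951 ≈ 15.598*I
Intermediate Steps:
n(N, h) = -26 + h (n(N, h) = -7 + (h + (-5 - 1*14)) = -7 + (h + (-5 - 14)) = -7 + (h - 19) = -7 + (-19 + h) = -26 + h)
√(n(-150, -66) + (-22215/8321 - 18428*1/(2*(52 + 10)))) = √((-26 - 66) + (-22215/8321 - 18428*1/(2*(52 + 10)))) = √(-92 + (-22215*1/8321 - 18428/(2*62))) = √(-92 + (-22215/8321 - 18428/124)) = √(-92 + (-22215/8321 - 18428*1/124)) = √(-92 + (-22215/8321 - 4607/31)) = √(-92 - 39023512/257951) = √(-62755004/257951) = 2*I*√4046929009201/257951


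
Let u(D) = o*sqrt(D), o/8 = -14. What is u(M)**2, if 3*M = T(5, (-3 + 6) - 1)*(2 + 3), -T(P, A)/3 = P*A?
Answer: -627200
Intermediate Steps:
o = -112 (o = 8*(-14) = -112)
T(P, A) = -3*A*P (T(P, A) = -3*P*A = -3*A*P)
M = -50 (M = ((-3*((-3 + 6) - 1)*5)*(2 + 3))/3 = (-3*(3 - 1)*5*5)/3 = (-3*2*5*5)/3 = (-30*5)/3 = (1/3)*(-150) = -50)
u(D) = -112*sqrt(D)
u(M)**2 = (-560*I*sqrt(2))**2 = -627200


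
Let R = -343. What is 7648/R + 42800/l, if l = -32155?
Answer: -52120368/2205833 ≈ -23.628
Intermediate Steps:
7648/R + 42800/l = 7648/(-343) + 42800/(-32155) = 7648*(-1/343) + 42800*(-1/32155) = -7648/343 - 8560/6431 = -52120368/2205833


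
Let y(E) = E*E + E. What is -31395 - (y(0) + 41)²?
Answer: -33076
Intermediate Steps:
y(E) = E + E² (y(E) = E² + E = E + E²)
-31395 - (y(0) + 41)² = -31395 - (0*(1 + 0) + 41)² = -31395 - (0*1 + 41)² = -31395 - (0 + 41)² = -31395 - 1*41² = -31395 - 1*1681 = -31395 - 1681 = -33076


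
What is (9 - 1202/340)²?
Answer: 863041/28900 ≈ 29.863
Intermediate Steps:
(9 - 1202/340)² = (9 - 1202*1/340)² = (9 - 601/170)² = (929/170)² = 863041/28900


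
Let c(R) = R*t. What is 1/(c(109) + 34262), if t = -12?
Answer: 1/32954 ≈ 3.0345e-5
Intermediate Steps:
c(R) = -12*R (c(R) = R*(-12) = -12*R)
1/(c(109) + 34262) = 1/(-12*109 + 34262) = 1/(-1308 + 34262) = 1/32954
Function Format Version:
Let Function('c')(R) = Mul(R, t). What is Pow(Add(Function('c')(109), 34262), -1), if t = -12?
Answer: Rational(1, 32954) ≈ 3.0345e-5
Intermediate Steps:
Function('c')(R) = Mul(-12, R) (Function('c')(R) = Mul(R, -12) = Mul(-12, R))
Pow(Add(Function('c')(109), 34262), -1) = Pow(Add(Mul(-12, 109), 34262), -1) = Pow(Add(-1308, 34262), -1) = Pow(32954, -1) = Rational(1, 32954)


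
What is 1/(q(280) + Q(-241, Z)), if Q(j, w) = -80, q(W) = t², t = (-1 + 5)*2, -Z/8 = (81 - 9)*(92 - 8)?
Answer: -1/16 ≈ -0.062500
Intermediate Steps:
Z = -48384 (Z = -8*(81 - 9)*(92 - 8) = -576*84 = -8*6048 = -48384)
t = 8 (t = 4*2 = 8)
q(W) = 64 (q(W) = 8² = 64)
1/(q(280) + Q(-241, Z)) = 1/(64 - 80) = 1/(-16) = -1/16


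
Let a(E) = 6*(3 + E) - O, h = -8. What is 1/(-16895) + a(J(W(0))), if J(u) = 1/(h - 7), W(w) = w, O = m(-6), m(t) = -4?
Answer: 364931/16895 ≈ 21.600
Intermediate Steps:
O = -4
J(u) = -1/15 (J(u) = 1/(-8 - 7) = 1/(-15) = -1/15)
a(E) = 22 + 6*E (a(E) = 6*(3 + E) - 1*(-4) = (18 + 6*E) + 4 = 22 + 6*E)
1/(-16895) + a(J(W(0))) = 1/(-16895) + (22 + 6*(-1/15)) = -1/16895 + (22 - 2/5) = -1/16895 + 108/5 = 364931/16895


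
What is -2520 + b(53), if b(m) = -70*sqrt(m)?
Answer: -2520 - 70*sqrt(53) ≈ -3029.6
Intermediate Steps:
-2520 + b(53) = -2520 - 70*sqrt(53)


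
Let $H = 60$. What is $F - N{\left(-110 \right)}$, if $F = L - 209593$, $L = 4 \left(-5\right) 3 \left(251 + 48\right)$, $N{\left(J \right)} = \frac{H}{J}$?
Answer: $- \frac{2502857}{11} \approx -2.2753 \cdot 10^{5}$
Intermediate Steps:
$N{\left(J \right)} = \frac{60}{J}$
$L = -17940$ ($L = \left(-20\right) 3 \cdot 299 = \left(-60\right) 299 = -17940$)
$F = -227533$ ($F = -17940 - 209593 = -227533$)
$F - N{\left(-110 \right)} = -227533 - \frac{60}{-110} = -227533 - 60 \left(- \frac{1}{110}\right) = -227533 - - \frac{6}{11} = -227533 + \frac{6}{11} = - \frac{2502857}{11}$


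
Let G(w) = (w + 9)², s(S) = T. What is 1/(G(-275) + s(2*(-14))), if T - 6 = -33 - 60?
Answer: 1/70669 ≈ 1.4150e-5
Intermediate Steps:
T = -87 (T = 6 + (-33 - 60) = 6 - 93 = -87)
s(S) = -87
G(w) = (9 + w)²
1/(G(-275) + s(2*(-14))) = 1/((9 - 275)² - 87) = 1/((-266)² - 87) = 1/(70756 - 87) = 1/70669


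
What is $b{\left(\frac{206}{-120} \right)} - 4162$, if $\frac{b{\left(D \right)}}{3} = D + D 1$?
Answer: $- \frac{41723}{10} \approx -4172.3$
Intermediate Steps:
$b{\left(D \right)} = 6 D$ ($b{\left(D \right)} = 3 \left(D + D 1\right) = 3 \left(D + D\right) = 3 \cdot 2 D = 6 D$)
$b{\left(\frac{206}{-120} \right)} - 4162 = 6 \frac{206}{-120} - 4162 = 6 \cdot 206 \left(- \frac{1}{120}\right) - 4162 = 6 \left(- \frac{103}{60}\right) - 4162 = - \frac{103}{10} - 4162 = - \frac{41723}{10}$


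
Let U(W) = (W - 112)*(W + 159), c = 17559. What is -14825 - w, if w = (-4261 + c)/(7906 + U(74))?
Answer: -7020401/474 ≈ -14811.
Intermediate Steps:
U(W) = (-112 + W)*(159 + W)
w = -6649/474 (w = (-4261 + 17559)/(7906 + (-17808 + 74**2 + 47*74)) = 13298/(7906 + (-17808 + 5476 + 3478)) = 13298/(7906 - 8854) = 13298/(-948) = 13298*(-1/948) = -6649/474 ≈ -14.027)
-14825 - w = -14825 - 1*(-6649/474) = -14825 + 6649/474 = -7020401/474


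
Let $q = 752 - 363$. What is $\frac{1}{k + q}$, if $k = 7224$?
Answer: $\frac{1}{7613} \approx 0.00013135$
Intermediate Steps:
$q = 389$
$\frac{1}{k + q} = \frac{1}{7224 + 389} = \frac{1}{7613}$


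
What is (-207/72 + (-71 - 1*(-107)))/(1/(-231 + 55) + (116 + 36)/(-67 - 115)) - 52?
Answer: -1230814/13467 ≈ -91.395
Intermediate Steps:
(-207/72 + (-71 - 1*(-107)))/(1/(-231 + 55) + (116 + 36)/(-67 - 115)) - 52 = (-207*1/72 + (-71 + 107))/(1/(-176) + 152/(-182)) - 52 = (-23/8 + 36)/(-1/176 + 152*(-1/182)) - 52 = 265/(8*(-1/176 - 76/91)) - 52 = 265/(8*(-13467/16016)) - 52 = (265/8)*(-16016/13467) - 52 = -530530/13467 - 52 = -1230814/13467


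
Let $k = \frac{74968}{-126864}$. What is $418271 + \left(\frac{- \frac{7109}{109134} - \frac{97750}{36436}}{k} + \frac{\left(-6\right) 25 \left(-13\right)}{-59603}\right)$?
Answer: $\frac{12902529978536188750649}{30846956983782171} \approx 4.1828 \cdot 10^{5}$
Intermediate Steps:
$k = - \frac{9371}{15858}$ ($k = 74968 \left(- \frac{1}{126864}\right) = - \frac{9371}{15858} \approx -0.59093$)
$418271 + \left(\frac{- \frac{7109}{109134} - \frac{97750}{36436}}{k} + \frac{\left(-6\right) 25 \left(-13\right)}{-59603}\right) = 418271 + \left(\frac{- \frac{7109}{109134} - \frac{97750}{36436}}{- \frac{9371}{15858}} + \frac{\left(-6\right) 25 \left(-13\right)}{-59603}\right) = 418271 + \left(\left(\left(-7109\right) \frac{1}{109134} - \frac{48875}{18218}\right) \left(- \frac{15858}{9371}\right) + \left(-150\right) \left(-13\right) \left(- \frac{1}{59603}\right)\right) = 418271 + \left(\left(- \frac{7109}{109134} - \frac{48875}{18218}\right) \left(- \frac{15858}{9371}\right) + 1950 \left(- \frac{1}{59603}\right)\right) = 418271 - - \frac{142433972636304308}{30846956983782171} = 418271 + \left(\frac{2406643563286}{517540341657} - \frac{1950}{59603}\right) = 418271 + \frac{142433972636304308}{30846956983782171} = \frac{12902529978536188750649}{30846956983782171}$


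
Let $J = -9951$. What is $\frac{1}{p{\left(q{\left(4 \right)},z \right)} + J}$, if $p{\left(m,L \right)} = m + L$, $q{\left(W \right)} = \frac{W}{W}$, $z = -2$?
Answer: $- \frac{1}{9952} \approx -0.00010048$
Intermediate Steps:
$q{\left(W \right)} = 1$
$p{\left(m,L \right)} = L + m$
$\frac{1}{p{\left(q{\left(4 \right)},z \right)} + J} = \frac{1}{\left(-2 + 1\right) - 9951} = \frac{1}{-1 - 9951} = \frac{1}{-9952} = - \frac{1}{9952}$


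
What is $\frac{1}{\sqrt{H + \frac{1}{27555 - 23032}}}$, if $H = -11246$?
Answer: $- \frac{i \sqrt{230065366611}}{50865657} \approx - 0.0094298 i$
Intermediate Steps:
$\frac{1}{\sqrt{H + \frac{1}{27555 - 23032}}} = \frac{1}{\sqrt{-11246 + \frac{1}{27555 - 23032}}} = \frac{1}{\sqrt{-11246 + \frac{1}{4523}}} = \frac{1}{\sqrt{- \frac{50865657}{4523}}} = \frac{1}{\frac{1}{4523} i \sqrt{230065366611}} = - \frac{i \sqrt{230065366611}}{50865657}$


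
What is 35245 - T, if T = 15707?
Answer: 19538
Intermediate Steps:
35245 - T = 35245 - 1*15707 = 35245 - 15707 = 19538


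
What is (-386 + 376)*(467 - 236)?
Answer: -2310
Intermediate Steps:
(-386 + 376)*(467 - 236) = -10*231 = -2310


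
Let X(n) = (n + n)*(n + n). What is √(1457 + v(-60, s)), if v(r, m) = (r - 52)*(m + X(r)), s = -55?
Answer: I*√1605183 ≈ 1267.0*I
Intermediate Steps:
X(n) = 4*n² (X(n) = (2*n)*(2*n) = 4*n²)
v(r, m) = (-52 + r)*(m + 4*r²) (v(r, m) = (r - 52)*(m + 4*r²) = (-52 + r)*(m + 4*r²))
√(1457 + v(-60, s)) = √(1457 + (-208*(-60)² - 52*(-55) + 4*(-60)³ - 55*(-60))) = √(1457 + (-208*3600 + 2860 + 4*(-216000) + 3300)) = √(1457 + (-748800 + 2860 - 864000 + 3300)) = √(1457 - 1606640) = √(-1605183) = I*√1605183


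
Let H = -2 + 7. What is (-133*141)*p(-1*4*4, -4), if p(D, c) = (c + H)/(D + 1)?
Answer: 6251/5 ≈ 1250.2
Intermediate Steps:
H = 5
p(D, c) = (5 + c)/(1 + D) (p(D, c) = (c + 5)/(D + 1) = (5 + c)/(1 + D))
(-133*141)*p(-1*4*4, -4) = (-133*141)*((5 - 4)/(1 - 1*4*4)) = -18753/(1 - 4*4) = -18753/(1 - 16) = -18753/(-15) = -(-6251)/5 = -18753*(-1/15) = 6251/5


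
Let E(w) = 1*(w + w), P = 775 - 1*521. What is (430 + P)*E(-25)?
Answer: -34200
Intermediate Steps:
P = 254 (P = 775 - 521 = 254)
E(w) = 2*w (E(w) = 1*(2*w) = 2*w)
(430 + P)*E(-25) = (430 + 254)*(2*(-25)) = 684*(-50) = -34200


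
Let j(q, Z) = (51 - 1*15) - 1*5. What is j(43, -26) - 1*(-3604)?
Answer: 3635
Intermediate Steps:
j(q, Z) = 31 (j(q, Z) = (51 - 15) - 5 = 36 - 5 = 31)
j(43, -26) - 1*(-3604) = 31 - 1*(-3604) = 31 + 3604 = 3635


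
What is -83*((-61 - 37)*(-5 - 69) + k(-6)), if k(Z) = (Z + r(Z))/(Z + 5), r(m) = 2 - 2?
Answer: -602414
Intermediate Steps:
r(m) = 0
k(Z) = Z/(5 + Z) (k(Z) = (Z + 0)/(Z + 5) = Z/(5 + Z))
-83*((-61 - 37)*(-5 - 69) + k(-6)) = -83*((-61 - 37)*(-5 - 69) - 6/(5 - 6)) = -83*(-98*(-74) - 6/(-1)) = -83*(7252 - 6*(-1)) = -83*(7252 + 6) = -83*7258 = -602414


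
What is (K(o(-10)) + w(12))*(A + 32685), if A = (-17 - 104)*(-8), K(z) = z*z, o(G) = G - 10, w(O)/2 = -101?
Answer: 6663294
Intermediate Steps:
w(O) = -202 (w(O) = 2*(-101) = -202)
o(G) = -10 + G
K(z) = z**2
A = 968 (A = -121*(-8) = 968)
(K(o(-10)) + w(12))*(A + 32685) = ((-10 - 10)**2 - 202)*(968 + 32685) = ((-20)**2 - 202)*33653 = (400 - 202)*33653 = 198*33653 = 6663294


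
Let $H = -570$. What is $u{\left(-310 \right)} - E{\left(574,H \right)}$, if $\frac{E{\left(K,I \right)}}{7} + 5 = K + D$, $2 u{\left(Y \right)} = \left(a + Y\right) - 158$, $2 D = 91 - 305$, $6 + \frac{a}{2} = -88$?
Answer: $-3562$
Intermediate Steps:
$a = -188$ ($a = -12 + 2 \left(-88\right) = -12 - 176 = -188$)
$D = -107$ ($D = \frac{91 - 305}{2} = \frac{1}{2} \left(-214\right) = -107$)
$u{\left(Y \right)} = -173 + \frac{Y}{2}$ ($u{\left(Y \right)} = \frac{\left(-188 + Y\right) - 158}{2} = \frac{-346 + Y}{2} = -173 + \frac{Y}{2}$)
$E{\left(K,I \right)} = -784 + 7 K$ ($E{\left(K,I \right)} = -35 + 7 \left(K - 107\right) = -35 + 7 \left(-107 + K\right) = -35 + \left(-749 + 7 K\right) = -784 + 7 K$)
$u{\left(-310 \right)} - E{\left(574,H \right)} = \left(-173 + \frac{1}{2} \left(-310\right)\right) - \left(-784 + 7 \cdot 574\right) = \left(-173 - 155\right) - \left(-784 + 4018\right) = -328 - 3234 = -3562$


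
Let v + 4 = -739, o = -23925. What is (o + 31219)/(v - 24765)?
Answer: -521/1822 ≈ -0.28595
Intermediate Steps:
v = -743 (v = -4 - 739 = -743)
(o + 31219)/(v - 24765) = (-23925 + 31219)/(-743 - 24765) = 7294/(-25508) = 7294*(-1/25508) = -521/1822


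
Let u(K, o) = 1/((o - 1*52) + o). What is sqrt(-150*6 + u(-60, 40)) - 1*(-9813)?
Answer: 9813 + I*sqrt(176393)/14 ≈ 9813.0 + 29.999*I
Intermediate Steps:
u(K, o) = 1/(-52 + 2*o) (u(K, o) = 1/((o - 52) + o) = 1/((-52 + o) + o) = 1/(-52 + 2*o))
sqrt(-150*6 + u(-60, 40)) - 1*(-9813) = sqrt(-150*6 + 1/(2*(-26 + 40))) - 1*(-9813) = sqrt(-900 + (1/2)/14) + 9813 = sqrt(-900 + (1/2)*(1/14)) + 9813 = sqrt(-900 + 1/28) + 9813 = sqrt(-25199/28) + 9813 = I*sqrt(176393)/14 + 9813 = 9813 + I*sqrt(176393)/14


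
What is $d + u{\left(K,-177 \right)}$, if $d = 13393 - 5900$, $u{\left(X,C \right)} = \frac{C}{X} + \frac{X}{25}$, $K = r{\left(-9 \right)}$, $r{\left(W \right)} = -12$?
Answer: $\frac{750727}{100} \approx 7507.3$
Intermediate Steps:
$K = -12$
$u{\left(X,C \right)} = \frac{X}{25} + \frac{C}{X}$ ($u{\left(X,C \right)} = \frac{C}{X} + X \frac{1}{25} = \frac{C}{X} + \frac{X}{25} = \frac{X}{25} + \frac{C}{X}$)
$d = 7493$
$d + u{\left(K,-177 \right)} = 7493 + \left(\frac{1}{25} \left(-12\right) - \frac{177}{-12}\right) = 7493 - - \frac{1427}{100} = 7493 + \left(- \frac{12}{25} + \frac{59}{4}\right) = 7493 + \frac{1427}{100} = \frac{750727}{100}$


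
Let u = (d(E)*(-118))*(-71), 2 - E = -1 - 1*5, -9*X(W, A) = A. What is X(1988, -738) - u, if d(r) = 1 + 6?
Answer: -58564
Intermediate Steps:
X(W, A) = -A/9
E = 8 (E = 2 - (-1 - 1*5) = 2 - (-1 - 5) = 2 - 1*(-6) = 2 + 6 = 8)
d(r) = 7
u = 58646 (u = (7*(-118))*(-71) = -826*(-71) = 58646)
X(1988, -738) - u = -⅑*(-738) - 1*58646 = 82 - 58646 = -58564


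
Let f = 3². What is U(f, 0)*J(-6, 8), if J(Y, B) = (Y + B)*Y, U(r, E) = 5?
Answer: -60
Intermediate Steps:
f = 9
J(Y, B) = Y*(B + Y) (J(Y, B) = (B + Y)*Y = Y*(B + Y))
U(f, 0)*J(-6, 8) = 5*(-6*(8 - 6)) = 5*(-6*2) = 5*(-12) = -60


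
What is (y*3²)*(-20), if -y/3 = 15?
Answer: 8100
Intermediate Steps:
y = -45 (y = -3*15 = -45)
(y*3²)*(-20) = -45*3²*(-20) = -45*9*(-20) = -405*(-20) = 8100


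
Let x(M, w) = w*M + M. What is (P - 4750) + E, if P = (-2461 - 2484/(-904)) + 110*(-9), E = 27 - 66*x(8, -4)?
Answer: -1488719/226 ≈ -6587.3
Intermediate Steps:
x(M, w) = M + M*w (x(M, w) = M*w + M = M + M*w)
E = 1611 (E = 27 - 528*(1 - 4) = 27 - 528*(-3) = 27 - 66*(-24) = 27 + 1584 = 1611)
P = -779305/226 (P = (-2461 - 2484*(-1/904)) - 990 = (-2461 + 621/226) - 990 = -555565/226 - 990 = -779305/226 ≈ -3448.3)
(P - 4750) + E = (-779305/226 - 4750) + 1611 = -1852805/226 + 1611 = -1488719/226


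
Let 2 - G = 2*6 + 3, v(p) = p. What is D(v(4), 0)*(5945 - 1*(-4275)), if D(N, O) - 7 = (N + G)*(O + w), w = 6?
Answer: -480340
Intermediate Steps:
G = -13 (G = 2 - (2*6 + 3) = 2 - (12 + 3) = 2 - 1*15 = 2 - 15 = -13)
D(N, O) = 7 + (-13 + N)*(6 + O) (D(N, O) = 7 + (N - 13)*(O + 6) = 7 + (-13 + N)*(6 + O))
D(v(4), 0)*(5945 - 1*(-4275)) = (-71 - 13*0 + 6*4 + 4*0)*(5945 - 1*(-4275)) = (-71 + 0 + 24 + 0)*(5945 + 4275) = -47*10220 = -480340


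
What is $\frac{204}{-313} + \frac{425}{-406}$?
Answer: $- \frac{215849}{127078} \approx -1.6986$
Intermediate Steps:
$\frac{204}{-313} + \frac{425}{-406} = 204 \left(- \frac{1}{313}\right) + 425 \left(- \frac{1}{406}\right) = - \frac{204}{313} - \frac{425}{406} = - \frac{215849}{127078}$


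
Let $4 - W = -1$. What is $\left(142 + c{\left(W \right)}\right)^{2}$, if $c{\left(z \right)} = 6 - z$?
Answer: $20449$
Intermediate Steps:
$W = 5$ ($W = 4 - -1 = 4 + 1 = 5$)
$\left(142 + c{\left(W \right)}\right)^{2} = \left(142 + \left(6 - 5\right)\right)^{2} = \left(142 + 1\right)^{2} = 143^{2} = 20449$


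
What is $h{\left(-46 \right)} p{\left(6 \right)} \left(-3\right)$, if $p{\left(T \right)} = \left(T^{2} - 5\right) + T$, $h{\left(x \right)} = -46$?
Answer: $5106$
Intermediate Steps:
$p{\left(T \right)} = -5 + T + T^{2}$ ($p{\left(T \right)} = \left(-5 + T^{2}\right) + T = -5 + T + T^{2}$)
$h{\left(-46 \right)} p{\left(6 \right)} \left(-3\right) = - 46 \left(-5 + 6 + 6^{2}\right) \left(-3\right) = - 46 \left(-5 + 6 + 36\right) \left(-3\right) = - 46 \cdot 37 \left(-3\right) = \left(-46\right) \left(-111\right) = 5106$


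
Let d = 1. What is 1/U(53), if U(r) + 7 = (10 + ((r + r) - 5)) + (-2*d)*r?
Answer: -1/2 ≈ -0.50000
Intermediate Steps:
U(r) = -2 (U(r) = -7 + ((10 + ((r + r) - 5)) + (-2*1)*r) = -7 + ((10 + (2*r - 5)) - 2*r) = -7 + ((10 + (-5 + 2*r)) - 2*r) = -7 + ((5 + 2*r) - 2*r) = -7 + 5 = -2)
1/U(53) = 1/(-2) = -1/2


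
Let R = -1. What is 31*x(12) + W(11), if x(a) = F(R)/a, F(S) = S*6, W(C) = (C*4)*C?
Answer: 937/2 ≈ 468.50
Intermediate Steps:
W(C) = 4*C**2 (W(C) = (4*C)*C = 4*C**2)
F(S) = 6*S
x(a) = -6/a (x(a) = (6*(-1))/a = -6/a)
31*x(12) + W(11) = 31*(-6/12) + 4*11**2 = 31*(-6*1/12) + 4*121 = 31*(-1/2) + 484 = -31/2 + 484 = 937/2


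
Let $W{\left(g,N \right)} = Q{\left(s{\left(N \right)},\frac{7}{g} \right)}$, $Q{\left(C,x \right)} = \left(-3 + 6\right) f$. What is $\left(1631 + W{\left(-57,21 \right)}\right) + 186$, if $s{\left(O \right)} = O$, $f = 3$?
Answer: $1826$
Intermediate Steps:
$Q{\left(C,x \right)} = 9$ ($Q{\left(C,x \right)} = \left(-3 + 6\right) 3 = 3 \cdot 3 = 9$)
$W{\left(g,N \right)} = 9$
$\left(1631 + W{\left(-57,21 \right)}\right) + 186 = \left(1631 + 9\right) + 186 = 1640 + 186 = 1826$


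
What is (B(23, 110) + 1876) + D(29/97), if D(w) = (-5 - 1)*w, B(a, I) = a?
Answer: 184029/97 ≈ 1897.2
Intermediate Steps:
D(w) = -6*w
(B(23, 110) + 1876) + D(29/97) = (23 + 1876) - 174/97 = 1899 - 174/97 = 184029/97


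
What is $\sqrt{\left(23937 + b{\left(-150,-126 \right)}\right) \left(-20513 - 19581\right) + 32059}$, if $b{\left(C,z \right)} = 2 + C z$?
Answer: $3 i \sqrt{190839423} \approx 41443.0 i$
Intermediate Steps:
$\sqrt{\left(23937 + b{\left(-150,-126 \right)}\right) \left(-20513 - 19581\right) + 32059} = \sqrt{\left(23937 + \left(2 - -18900\right)\right) \left(-20513 - 19581\right) + 32059} = \sqrt{\left(23937 + \left(2 + 18900\right)\right) \left(-40094\right) + 32059} = \sqrt{\left(23937 + 18902\right) \left(-40094\right) + 32059} = \sqrt{42839 \left(-40094\right) + 32059} = \sqrt{-1717586866 + 32059} = \sqrt{-1717554807} = 3 i \sqrt{190839423}$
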